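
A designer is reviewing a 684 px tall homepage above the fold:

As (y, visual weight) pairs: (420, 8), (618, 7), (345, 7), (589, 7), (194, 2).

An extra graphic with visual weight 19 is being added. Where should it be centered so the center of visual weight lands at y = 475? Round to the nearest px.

y ≈ 481

With the extra graphic, Σw becomes 8 + 7 + 7 + 7 + 2 + 19 = 50.
Along y: (14612 + 19·y) / 50 = 475 (existing moment 8·420 + 7·618 + 7·345 + 7·589 + 2·194 = 14612) ⇒ y = (23750 − 14612) / 19 ≈ 480.95.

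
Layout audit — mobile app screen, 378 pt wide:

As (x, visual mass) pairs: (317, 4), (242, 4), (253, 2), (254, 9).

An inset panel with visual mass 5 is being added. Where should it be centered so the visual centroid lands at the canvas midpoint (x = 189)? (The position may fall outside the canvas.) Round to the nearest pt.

With the inset panel, Σw becomes 4 + 4 + 2 + 9 + 5 = 24.
x: need Σw·x = 24·189 = 4536. Existing = 4·317 + 4·242 + 2·253 + 9·254 = 5028. Remainder -492 / 5 ≈ -98.40.

x ≈ -98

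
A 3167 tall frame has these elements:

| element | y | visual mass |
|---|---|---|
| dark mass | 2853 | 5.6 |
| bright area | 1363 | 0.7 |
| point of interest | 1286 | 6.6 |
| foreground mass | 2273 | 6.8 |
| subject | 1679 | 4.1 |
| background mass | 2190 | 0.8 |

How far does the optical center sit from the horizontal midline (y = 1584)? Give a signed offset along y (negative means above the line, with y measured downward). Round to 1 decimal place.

≈ 428.6

Σw = 5.6 + 0.7 + 6.6 + 6.8 + 4.1 + 0.8 = 24.6.
Σw·y = 5.6·2853 + 0.7·1363 + 6.6·1286 + 6.8·2273 + 4.1·1679 + 0.8·2190 = 49510.8, so ȳ = 49510.8/24.6 ≈ 2012.63.
Against y = 1584, that's 2012.63 − 1584 = 428.63.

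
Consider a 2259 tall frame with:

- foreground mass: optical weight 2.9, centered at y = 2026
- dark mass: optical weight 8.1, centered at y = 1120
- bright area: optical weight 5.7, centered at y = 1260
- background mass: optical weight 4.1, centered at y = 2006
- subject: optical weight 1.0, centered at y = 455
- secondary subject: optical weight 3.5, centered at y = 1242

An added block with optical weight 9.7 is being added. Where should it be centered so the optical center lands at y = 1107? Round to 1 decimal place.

New total weight: (2.9 + 8.1 + 5.7 + 4.1 + 1.0 + 3.5) + 9.7 = 35.0.
y: target moment 35.0×1107 = 38745.0; current 2.9·2026 + 8.1·1120 + 5.7·1260 + 4.1·2006 + 1.0·455 + 3.5·1242 = 35156.0; the added block supplies 3589.0, so y = 3589.0/9.7 ≈ 370.00.

y ≈ 370.0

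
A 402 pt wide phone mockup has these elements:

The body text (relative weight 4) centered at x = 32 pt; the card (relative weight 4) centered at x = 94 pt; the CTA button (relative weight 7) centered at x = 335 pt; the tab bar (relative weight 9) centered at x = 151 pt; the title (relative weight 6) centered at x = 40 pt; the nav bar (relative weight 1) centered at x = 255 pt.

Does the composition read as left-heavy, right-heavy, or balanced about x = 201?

Σw = 4 + 4 + 7 + 9 + 6 + 1 = 31.
Σw·x = 4·32 + 4·94 + 7·335 + 9·151 + 6·40 + 1·255 = 4703, so x̄ = 4703/31 ≈ 151.71.
151.7 vs midline 201 → left-heavy.

left-heavy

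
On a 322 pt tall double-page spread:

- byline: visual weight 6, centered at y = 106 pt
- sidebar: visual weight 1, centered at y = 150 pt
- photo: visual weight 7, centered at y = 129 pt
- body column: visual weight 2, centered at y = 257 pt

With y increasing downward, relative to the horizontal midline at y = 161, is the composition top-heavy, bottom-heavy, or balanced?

top-heavy

Weights sum to 6 + 1 + 7 + 2 = 16.
y: (6·106 + 1·150 + 7·129 + 2·257) / 16 = 2203 / 16 ≈ 137.69
137.7 lies above (smaller y than) the midline 161, so the layout is top-heavy.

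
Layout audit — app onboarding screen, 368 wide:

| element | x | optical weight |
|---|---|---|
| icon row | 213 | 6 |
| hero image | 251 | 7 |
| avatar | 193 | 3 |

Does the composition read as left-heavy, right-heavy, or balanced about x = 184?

right-heavy

Weights sum to 6 + 7 + 3 = 16.
Σw·x = 6·213 + 7·251 + 3·193 = 3614, so x̄ = 3614/16 ≈ 225.88.
Since 225.9 is right of 184, the composition reads right-heavy.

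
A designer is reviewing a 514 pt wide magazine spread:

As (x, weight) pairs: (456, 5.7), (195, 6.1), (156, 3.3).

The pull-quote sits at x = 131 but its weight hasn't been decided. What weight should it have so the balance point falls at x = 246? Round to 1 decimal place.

Existing Σw = 15.1 (5.7 + 6.1 + 3.3); existing moment 5.7·456 + 6.1·195 + 3.3·156 = 4303.5.
Balance at x = 246 requires (4303.5 + w·131) / (15.1 + w) = 246.
So w = (246·15.1 − 4303.5)/(131 − 246) = -588.9/-115 ≈ 5.12.

w ≈ 5.1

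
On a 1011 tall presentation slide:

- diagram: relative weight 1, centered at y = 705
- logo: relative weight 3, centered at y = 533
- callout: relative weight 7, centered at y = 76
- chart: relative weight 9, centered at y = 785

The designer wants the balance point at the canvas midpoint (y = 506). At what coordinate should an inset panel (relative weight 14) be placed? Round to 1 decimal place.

After adding the inset panel, total weight = 1 + 3 + 7 + 9 + 14 = 34.
y: need Σw·y = 34·506 = 17204. Existing = 1·705 + 3·533 + 7·76 + 9·785 = 9901. Remainder 7303 / 14 ≈ 521.64.

y ≈ 521.6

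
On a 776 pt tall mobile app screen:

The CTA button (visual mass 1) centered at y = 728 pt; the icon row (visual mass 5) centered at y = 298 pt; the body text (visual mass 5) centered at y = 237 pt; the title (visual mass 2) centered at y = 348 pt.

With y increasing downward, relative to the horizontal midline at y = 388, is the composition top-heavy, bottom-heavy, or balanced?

top-heavy

Total weight = 1 + 5 + 5 + 2 = 13.
y-moment: 1·728 + 5·298 + 5·237 + 2·348 = 4099; centroid 4099/13 ≈ 315.31.
315.3 lies above (smaller y than) the midline 388, so the layout is top-heavy.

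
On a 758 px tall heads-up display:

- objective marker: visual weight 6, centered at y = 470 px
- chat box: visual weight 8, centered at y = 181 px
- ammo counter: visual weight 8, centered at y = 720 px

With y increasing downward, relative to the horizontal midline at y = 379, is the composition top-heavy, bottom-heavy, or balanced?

bottom-heavy

Weights sum to 6 + 8 + 8 = 22.
Σw·y = 6·470 + 8·181 + 8·720 = 10028, so ȳ = 10028/22 ≈ 455.82.
Since 455.8 is below (larger y than) 379, the composition reads bottom-heavy.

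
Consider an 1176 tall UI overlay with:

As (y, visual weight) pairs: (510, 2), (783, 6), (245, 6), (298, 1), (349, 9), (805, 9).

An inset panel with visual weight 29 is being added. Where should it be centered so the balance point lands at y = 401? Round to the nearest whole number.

y ≈ 241

New total weight: (2 + 6 + 6 + 1 + 9 + 9) + 29 = 62.
y: target moment 62×401 = 24862; current 2·510 + 6·783 + 6·245 + 1·298 + 9·349 + 9·805 = 17872; the inset panel supplies 6990, so y = 6990/29 ≈ 241.03.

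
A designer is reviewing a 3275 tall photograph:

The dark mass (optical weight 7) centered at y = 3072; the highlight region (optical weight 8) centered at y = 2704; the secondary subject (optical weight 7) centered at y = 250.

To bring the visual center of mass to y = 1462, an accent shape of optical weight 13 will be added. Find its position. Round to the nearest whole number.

New total weight: (7 + 8 + 7) + 13 = 35.
y: need Σw·y = 35·1462 = 51170. Existing = 7·3072 + 8·2704 + 7·250 = 44886. Remainder 6284 / 13 ≈ 483.38.

y ≈ 483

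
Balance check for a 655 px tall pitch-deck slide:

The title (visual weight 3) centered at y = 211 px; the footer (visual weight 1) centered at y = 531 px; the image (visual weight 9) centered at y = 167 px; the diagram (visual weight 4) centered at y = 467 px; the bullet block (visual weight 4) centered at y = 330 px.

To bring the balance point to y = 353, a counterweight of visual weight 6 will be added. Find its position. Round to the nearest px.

New total weight: (3 + 1 + 9 + 4 + 4) + 6 = 27.
Along y: (5855 + 6·y) / 27 = 353 (existing moment 3·211 + 1·531 + 9·167 + 4·467 + 4·330 = 5855) ⇒ y = (9531 − 5855) / 6 ≈ 612.67.

y ≈ 613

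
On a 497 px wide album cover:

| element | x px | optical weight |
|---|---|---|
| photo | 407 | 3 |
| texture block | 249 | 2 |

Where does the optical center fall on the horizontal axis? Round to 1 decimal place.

Σw = 3 + 2 = 5.
Σw·x = 3·407 + 2·249 = 1719, so x̄ = 1719/5 ≈ 343.80.

x ≈ 343.8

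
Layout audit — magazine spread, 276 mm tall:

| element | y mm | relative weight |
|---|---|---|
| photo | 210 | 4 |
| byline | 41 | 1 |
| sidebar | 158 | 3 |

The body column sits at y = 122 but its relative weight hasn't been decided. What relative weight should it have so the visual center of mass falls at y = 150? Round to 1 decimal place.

Fixed elements: Σw = 4 + 1 + 3 = 8, Σw·y = 4·210 + 1·41 + 3·158 = 1355.
Balance at y = 150 requires (1355 + w·122) / (8 + w) = 150.
So w = (150·8 − 1355)/(122 − 150) = -155/-28 ≈ 5.54.

w ≈ 5.5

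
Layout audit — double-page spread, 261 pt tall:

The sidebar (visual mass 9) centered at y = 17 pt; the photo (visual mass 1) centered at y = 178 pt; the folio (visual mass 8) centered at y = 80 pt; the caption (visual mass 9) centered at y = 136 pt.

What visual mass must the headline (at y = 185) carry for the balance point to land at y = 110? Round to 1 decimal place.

Fixed elements: Σw = 9 + 1 + 8 + 9 = 27, Σw·y = 9·17 + 1·178 + 8·80 + 9·136 = 2195.
Balance at y = 110 requires (2195 + w·185) / (27 + w) = 110.
Solving: w = (110·27 − 2195) / (185 − 110) = 775 / 75 ≈ 10.33.

w ≈ 10.3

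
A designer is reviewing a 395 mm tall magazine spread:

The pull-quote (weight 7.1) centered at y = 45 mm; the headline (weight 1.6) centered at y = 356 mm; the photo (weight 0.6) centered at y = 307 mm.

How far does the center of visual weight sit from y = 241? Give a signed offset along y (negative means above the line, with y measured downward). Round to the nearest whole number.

Σw = 7.1 + 1.6 + 0.6 = 9.3.
y-moment: 7.1·45 + 1.6·356 + 0.6·307 = 1073.3; centroid 1073.3/9.3 ≈ 115.41.
Against y = 241, that's 115.41 − 241 = -125.59.

≈ -126 mm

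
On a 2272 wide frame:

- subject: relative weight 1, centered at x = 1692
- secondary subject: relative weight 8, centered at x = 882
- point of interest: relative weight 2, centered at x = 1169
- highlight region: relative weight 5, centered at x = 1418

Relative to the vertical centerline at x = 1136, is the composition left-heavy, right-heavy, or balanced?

Weights sum to 1 + 8 + 2 + 5 = 16.
x-moment: 1·1692 + 8·882 + 2·1169 + 5·1418 = 18176; centroid 18176/16 ≈ 1136.00.
1136.00 = 1136 exactly: balanced.

balanced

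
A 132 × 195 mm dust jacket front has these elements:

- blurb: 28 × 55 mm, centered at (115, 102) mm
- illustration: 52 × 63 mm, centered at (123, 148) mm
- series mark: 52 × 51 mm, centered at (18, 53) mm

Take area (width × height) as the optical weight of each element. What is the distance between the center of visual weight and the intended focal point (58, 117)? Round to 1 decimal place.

Taking area as weight: blurb 28·55 = 1540, illustration 52·63 = 3276, series mark 52·51 = 2652. Sum 7468.
x-moment: 1540·115 + 3276·123 + 2652·18 = 627784; centroid 627784/7468 ≈ 84.06.
y-moment: 1540·102 + 3276·148 + 2652·53 = 782484; centroid 782484/7468 ≈ 104.78.
From (58, 117): dx = 26.06, dy = -12.22, so the distance is √(dx²+dy²) ≈ 28.79.

≈ 28.8 mm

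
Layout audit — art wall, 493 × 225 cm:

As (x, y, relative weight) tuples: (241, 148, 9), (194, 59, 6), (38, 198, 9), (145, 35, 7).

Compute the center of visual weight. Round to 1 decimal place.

(151.3, 119.8)

Weights sum to 9 + 6 + 9 + 7 = 31.
x-moment: 9·241 + 6·194 + 9·38 + 7·145 = 4690; centroid 4690/31 ≈ 151.29.
y-moment: 9·148 + 6·59 + 9·198 + 7·35 = 3713; centroid 3713/31 ≈ 119.77.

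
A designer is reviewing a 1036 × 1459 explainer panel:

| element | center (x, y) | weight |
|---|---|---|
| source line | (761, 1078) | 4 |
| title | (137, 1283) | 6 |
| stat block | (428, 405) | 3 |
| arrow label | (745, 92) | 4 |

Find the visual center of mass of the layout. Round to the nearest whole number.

(478, 800)

Weights sum to 4 + 6 + 3 + 4 = 17.
x-moment: 4·761 + 6·137 + 3·428 + 4·745 = 8130; centroid 8130/17 ≈ 478.24.
y-moment: 4·1078 + 6·1283 + 3·405 + 4·92 = 13593; centroid 13593/17 ≈ 799.59.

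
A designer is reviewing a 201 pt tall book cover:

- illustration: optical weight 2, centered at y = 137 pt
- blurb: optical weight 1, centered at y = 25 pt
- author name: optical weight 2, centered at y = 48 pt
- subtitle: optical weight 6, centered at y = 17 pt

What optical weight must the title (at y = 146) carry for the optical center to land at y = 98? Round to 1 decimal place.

Fixed elements: Σw = 2 + 1 + 2 + 6 = 11, Σw·y = 2·137 + 1·25 + 2·48 + 6·17 = 497.
Balance at y = 98 requires (497 + w·146) / (11 + w) = 98.
Solving: w = (98·11 − 497) / (146 − 98) = 581 / 48 ≈ 12.10.

w ≈ 12.1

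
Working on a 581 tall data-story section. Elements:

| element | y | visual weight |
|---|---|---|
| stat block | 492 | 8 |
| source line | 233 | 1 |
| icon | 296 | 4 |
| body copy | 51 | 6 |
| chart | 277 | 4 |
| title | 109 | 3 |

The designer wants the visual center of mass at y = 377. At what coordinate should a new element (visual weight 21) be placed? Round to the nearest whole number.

y ≈ 506

With the new element, Σw becomes 8 + 1 + 4 + 6 + 4 + 3 + 21 = 47.
Along y: (7094 + 21·y) / 47 = 377 (existing moment 8·492 + 1·233 + 4·296 + 6·51 + 4·277 + 3·109 = 7094) ⇒ y = (17719 − 7094) / 21 ≈ 505.95.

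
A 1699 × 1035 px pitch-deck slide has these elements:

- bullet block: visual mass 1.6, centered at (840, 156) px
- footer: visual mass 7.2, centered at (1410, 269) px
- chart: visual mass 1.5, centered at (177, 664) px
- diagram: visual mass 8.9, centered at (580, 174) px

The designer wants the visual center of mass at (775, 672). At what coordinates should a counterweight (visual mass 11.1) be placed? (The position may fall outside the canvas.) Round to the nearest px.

After adding the counterweight, total weight = 1.6 + 7.2 + 1.5 + 8.9 + 11.1 = 30.3.
Along x: (16923.5 + 11.1·x) / 30.3 = 775 (existing moment 1.6·840 + 7.2·1410 + 1.5·177 + 8.9·580 = 16923.5) ⇒ x = (23482.5 − 16923.5) / 11.1 ≈ 590.90.
Along y: (4731.0 + 11.1·y) / 30.3 = 672 (existing moment 1.6·156 + 7.2·269 + 1.5·664 + 8.9·174 = 4731.0) ⇒ y = (20361.6 − 4731.0) / 11.1 ≈ 1408.16.

(591, 1408)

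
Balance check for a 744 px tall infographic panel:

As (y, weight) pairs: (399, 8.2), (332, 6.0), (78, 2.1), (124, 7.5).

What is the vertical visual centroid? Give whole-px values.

y ≈ 267

Total weight = 8.2 + 6.0 + 2.1 + 7.5 = 23.8.
y: (8.2·399 + 6.0·332 + 2.1·78 + 7.5·124) / 23.8 = 6357.6 / 23.8 ≈ 267.13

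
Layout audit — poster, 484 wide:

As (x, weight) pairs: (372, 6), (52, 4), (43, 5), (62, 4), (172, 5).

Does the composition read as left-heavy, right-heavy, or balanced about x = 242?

Weights sum to 6 + 4 + 5 + 4 + 5 = 24.
x: (6·372 + 4·52 + 5·43 + 4·62 + 5·172) / 24 = 3763 / 24 ≈ 156.79
156.8 vs midline 242 → left-heavy.

left-heavy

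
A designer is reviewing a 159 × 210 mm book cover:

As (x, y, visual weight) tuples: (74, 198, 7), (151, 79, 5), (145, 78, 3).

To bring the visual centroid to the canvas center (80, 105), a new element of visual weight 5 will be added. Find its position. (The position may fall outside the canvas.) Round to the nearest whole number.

With the new element, Σw becomes 7 + 5 + 3 + 5 = 20.
Along x: (1708 + 5·x) / 20 = 80 (existing moment 7·74 + 5·151 + 3·145 = 1708) ⇒ x = (1600 − 1708) / 5 ≈ -21.60.
Along y: (2015 + 5·y) / 20 = 105 (existing moment 7·198 + 5·79 + 3·78 = 2015) ⇒ y = (2100 − 2015) / 5 ≈ 17.00.

(-22, 17)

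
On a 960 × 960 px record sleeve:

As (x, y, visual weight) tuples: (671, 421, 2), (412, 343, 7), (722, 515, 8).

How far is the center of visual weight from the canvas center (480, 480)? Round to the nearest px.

≈ 118 px

Total weight = 2 + 7 + 8 = 17.
Σw·x = 2·671 + 7·412 + 8·722 = 10002, so x̄ = 10002/17 ≈ 588.35.
Σw·y = 2·421 + 7·343 + 8·515 = 7363, so ȳ = 7363/17 ≈ 433.12.
Offset from (480, 480): Δx ≈ 108.35, Δy ≈ -46.88; distance = √(Δx² + Δy²) ≈ 118.06.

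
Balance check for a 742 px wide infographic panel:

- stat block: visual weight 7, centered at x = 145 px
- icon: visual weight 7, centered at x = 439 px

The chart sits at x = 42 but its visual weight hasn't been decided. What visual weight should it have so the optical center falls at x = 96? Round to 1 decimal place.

w ≈ 50.8

Existing Σw = 14 (7 + 7); existing moment 7·145 + 7·439 = 4088.
Set Σw·x/Σw = 96: (4088 + 42w) = 96·(14 + w).
Rearranging, w·(42 − 96) = 96·14 − 4088 = -2744, so w ≈ -2744/-54 = 50.81.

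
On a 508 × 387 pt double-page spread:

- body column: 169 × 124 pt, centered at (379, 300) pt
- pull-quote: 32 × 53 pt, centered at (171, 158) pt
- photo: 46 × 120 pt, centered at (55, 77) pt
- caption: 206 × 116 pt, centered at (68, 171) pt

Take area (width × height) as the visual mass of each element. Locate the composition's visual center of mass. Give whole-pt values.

Taking area as weight: body column 169·124 = 20956, pull-quote 32·53 = 1696, photo 46·120 = 5520, caption 206·116 = 23896. Sum 52068.
Σw·x = 20956·379 + 1696·171 + 5520·55 + 23896·68 = 10160868, so x̄ = 10160868/52068 ≈ 195.15.
Σw·y = 20956·300 + 1696·158 + 5520·77 + 23896·171 = 11066024, so ȳ = 11066024/52068 ≈ 212.53.

(195, 213)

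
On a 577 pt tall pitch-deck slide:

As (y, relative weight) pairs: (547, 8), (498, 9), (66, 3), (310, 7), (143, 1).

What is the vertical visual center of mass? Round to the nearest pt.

Total weight = 8 + 9 + 3 + 7 + 1 = 28.
y-moment: 8·547 + 9·498 + 3·66 + 7·310 + 1·143 = 11369; centroid 11369/28 ≈ 406.04.

y ≈ 406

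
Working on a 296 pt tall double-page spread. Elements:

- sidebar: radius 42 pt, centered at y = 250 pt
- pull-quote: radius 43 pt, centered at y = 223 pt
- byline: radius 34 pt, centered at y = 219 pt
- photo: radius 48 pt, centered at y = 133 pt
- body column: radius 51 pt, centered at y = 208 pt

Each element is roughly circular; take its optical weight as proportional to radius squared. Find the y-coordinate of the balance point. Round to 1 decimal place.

y ≈ 202.0

Weights ∝ r²: sidebar 42² = 1764, pull-quote 43² = 1849, byline 34² = 1156, photo 48² = 2304, body column 51² = 2601; Σw = 9674.
y: (1764·250 + 1849·223 + 1156·219 + 2304·133 + 2601·208) / 9674 = 1953931 / 9674 ≈ 201.98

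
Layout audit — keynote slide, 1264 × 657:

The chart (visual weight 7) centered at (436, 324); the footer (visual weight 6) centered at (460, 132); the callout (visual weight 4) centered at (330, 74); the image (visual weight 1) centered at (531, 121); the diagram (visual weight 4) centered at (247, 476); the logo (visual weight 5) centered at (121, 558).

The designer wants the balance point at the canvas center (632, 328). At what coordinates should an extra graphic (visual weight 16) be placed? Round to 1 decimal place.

With the extra graphic, Σw becomes 7 + 6 + 4 + 1 + 4 + 5 + 16 = 43.
x: target moment 43×632 = 27176; current 7·436 + 6·460 + 4·330 + 1·531 + 4·247 + 5·121 = 9256; the extra graphic supplies 17920, so x = 17920/16 ≈ 1120.00.
y: target moment 43×328 = 14104; current 7·324 + 6·132 + 4·74 + 1·121 + 4·476 + 5·558 = 8171; the extra graphic supplies 5933, so y = 5933/16 ≈ 370.81.

(1120.0, 370.8)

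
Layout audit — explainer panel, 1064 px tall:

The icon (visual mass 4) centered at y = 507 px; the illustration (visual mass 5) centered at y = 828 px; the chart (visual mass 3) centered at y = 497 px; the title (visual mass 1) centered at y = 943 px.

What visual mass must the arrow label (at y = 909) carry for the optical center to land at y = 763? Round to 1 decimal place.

w ≈ 9.0

Fixed elements: Σw = 4 + 5 + 3 + 1 = 13, Σw·y = 4·507 + 5·828 + 3·497 + 1·943 = 8602.
Balance at y = 763 requires (8602 + w·909) / (13 + w) = 763.
Rearranging, w·(909 − 763) = 763·13 − 8602 = 1317, so w ≈ 1317/146 = 9.02.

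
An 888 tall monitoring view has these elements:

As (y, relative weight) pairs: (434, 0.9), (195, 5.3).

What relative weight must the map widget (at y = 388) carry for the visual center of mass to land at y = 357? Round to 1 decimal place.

Fixed elements: Σw = 0.9 + 5.3 = 6.2, Σw·y = 0.9·434 + 5.3·195 = 1424.1.
Balance at y = 357 requires (1424.1 + w·388) / (6.2 + w) = 357.
Rearranging, w·(388 − 357) = 357·6.2 − 1424.1 = 789.3, so w ≈ 789.3/31 = 25.46.

w ≈ 25.5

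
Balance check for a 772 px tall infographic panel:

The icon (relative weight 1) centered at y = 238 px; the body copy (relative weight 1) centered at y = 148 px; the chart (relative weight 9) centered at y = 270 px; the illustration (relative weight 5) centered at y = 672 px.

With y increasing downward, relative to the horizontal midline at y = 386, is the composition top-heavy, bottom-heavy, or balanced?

balanced

Σw = 1 + 1 + 9 + 5 = 16.
Σw·y = 1·238 + 1·148 + 9·270 + 5·672 = 6176, so ȳ = 6176/16 ≈ 386.00.
The centroid 386.00 matches the midline at 386, so the layout is balanced.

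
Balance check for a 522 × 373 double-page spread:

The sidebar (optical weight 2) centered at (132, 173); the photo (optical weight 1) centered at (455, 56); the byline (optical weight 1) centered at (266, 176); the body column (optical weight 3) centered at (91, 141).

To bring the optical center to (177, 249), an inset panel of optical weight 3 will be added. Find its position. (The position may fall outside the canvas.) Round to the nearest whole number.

New total weight: (2 + 1 + 1 + 3) + 3 = 10.
x: need Σw·x = 10·177 = 1770. Existing = 2·132 + 1·455 + 1·266 + 3·91 = 1258. Remainder 512 / 3 ≈ 170.67.
y: need Σw·y = 10·249 = 2490. Existing = 2·173 + 1·56 + 1·176 + 3·141 = 1001. Remainder 1489 / 3 ≈ 496.33.

(171, 496)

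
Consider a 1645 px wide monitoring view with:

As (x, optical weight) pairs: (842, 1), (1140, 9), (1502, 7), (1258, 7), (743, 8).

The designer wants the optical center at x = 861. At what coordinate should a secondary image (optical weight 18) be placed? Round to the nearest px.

x ≈ 371

After adding the secondary image, total weight = 1 + 9 + 7 + 7 + 8 + 18 = 50.
x: need Σw·x = 50·861 = 43050. Existing = 1·842 + 9·1140 + 7·1502 + 7·1258 + 8·743 = 36366. Remainder 6684 / 18 ≈ 371.33.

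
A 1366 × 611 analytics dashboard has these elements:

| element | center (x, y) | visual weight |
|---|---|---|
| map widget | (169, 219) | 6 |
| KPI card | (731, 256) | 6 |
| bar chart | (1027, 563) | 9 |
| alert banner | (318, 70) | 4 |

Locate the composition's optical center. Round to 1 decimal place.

(636.6, 327.9)

Weights sum to 6 + 6 + 9 + 4 = 25.
Σw·x = 6·169 + 6·731 + 9·1027 + 4·318 = 15915, so x̄ = 15915/25 ≈ 636.60.
Σw·y = 6·219 + 6·256 + 9·563 + 4·70 = 8197, so ȳ = 8197/25 ≈ 327.88.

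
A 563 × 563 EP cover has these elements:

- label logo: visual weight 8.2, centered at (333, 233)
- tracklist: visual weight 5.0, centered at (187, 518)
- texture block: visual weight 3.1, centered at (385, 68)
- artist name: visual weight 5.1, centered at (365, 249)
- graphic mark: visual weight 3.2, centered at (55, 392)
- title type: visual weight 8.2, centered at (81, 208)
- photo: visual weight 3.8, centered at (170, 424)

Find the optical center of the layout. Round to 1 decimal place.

Σw = 8.2 + 5.0 + 3.1 + 5.1 + 3.2 + 8.2 + 3.8 = 36.6.
x: moment 8206.8 / weight 36.6 ≈ 224.23
Σw·y = 10552.5; ȳ = 10552.5/36.6 ≈ 288.32.

(224.2, 288.3)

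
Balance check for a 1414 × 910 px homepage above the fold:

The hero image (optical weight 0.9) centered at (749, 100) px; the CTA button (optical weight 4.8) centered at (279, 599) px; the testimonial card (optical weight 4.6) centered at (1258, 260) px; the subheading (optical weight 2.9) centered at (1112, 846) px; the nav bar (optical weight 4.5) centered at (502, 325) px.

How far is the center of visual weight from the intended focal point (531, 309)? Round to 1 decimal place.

≈ 264.4 px

Weights sum to 0.9 + 4.8 + 4.6 + 2.9 + 4.5 = 17.7.
x: (0.9·749 + 4.8·279 + 4.6·1258 + 2.9·1112 + 4.5·502) / 17.7 = 13283.9 / 17.7 ≈ 750.50
y: (0.9·100 + 4.8·599 + 4.6·260 + 2.9·846 + 4.5·325) / 17.7 = 8077.1 / 17.7 ≈ 456.33
Offset from (531, 309): Δx ≈ 219.50, Δy ≈ 147.33; distance = √(Δx² + Δy²) ≈ 264.36.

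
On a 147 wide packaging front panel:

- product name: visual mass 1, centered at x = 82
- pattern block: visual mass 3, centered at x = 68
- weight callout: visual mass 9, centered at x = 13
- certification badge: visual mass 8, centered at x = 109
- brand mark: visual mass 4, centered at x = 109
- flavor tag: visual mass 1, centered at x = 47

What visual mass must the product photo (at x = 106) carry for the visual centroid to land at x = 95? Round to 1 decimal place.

w ≈ 64.7

Existing Σw = 26 (1 + 3 + 9 + 8 + 4 + 1); existing moment 1·82 + 3·68 + 9·13 + 8·109 + 4·109 + 1·47 = 1758.
For the centroid to hit 95: (1758 + w·106) / (26 + w) = 95.
So w = (95·26 − 1758)/(106 − 95) = 712/11 ≈ 64.73.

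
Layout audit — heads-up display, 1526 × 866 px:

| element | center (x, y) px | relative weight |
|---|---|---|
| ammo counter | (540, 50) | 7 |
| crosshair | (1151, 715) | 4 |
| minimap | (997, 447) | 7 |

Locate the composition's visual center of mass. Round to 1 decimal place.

Total weight = 7 + 4 + 7 = 18.
x: (7·540 + 4·1151 + 7·997) / 18 = 15363 / 18 ≈ 853.50
y: (7·50 + 4·715 + 7·447) / 18 = 6339 / 18 ≈ 352.17

(853.5, 352.2)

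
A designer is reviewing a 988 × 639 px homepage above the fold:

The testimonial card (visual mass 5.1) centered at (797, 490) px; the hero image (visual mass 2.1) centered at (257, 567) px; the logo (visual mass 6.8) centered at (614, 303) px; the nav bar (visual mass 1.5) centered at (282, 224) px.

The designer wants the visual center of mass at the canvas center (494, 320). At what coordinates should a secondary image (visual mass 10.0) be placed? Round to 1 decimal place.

(339.4, 207.4)

With the secondary image, Σw becomes 5.1 + 2.1 + 6.8 + 1.5 + 10.0 = 25.5.
x: target moment 25.5×494 = 12597.0; current 5.1·797 + 2.1·257 + 6.8·614 + 1.5·282 = 9202.6; the secondary image supplies 3394.4, so x = 3394.4/10.0 ≈ 339.44.
y: target moment 25.5×320 = 8160.0; current 5.1·490 + 2.1·567 + 6.8·303 + 1.5·224 = 6086.1; the secondary image supplies 2073.9, so y = 2073.9/10.0 ≈ 207.39.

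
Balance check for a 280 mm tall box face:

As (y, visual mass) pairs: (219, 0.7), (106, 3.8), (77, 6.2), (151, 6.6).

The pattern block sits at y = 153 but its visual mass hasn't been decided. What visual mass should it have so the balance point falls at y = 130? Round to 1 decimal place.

w ≈ 9.5

Known weights sum to 0.7 + 3.8 + 6.2 + 6.6 = 17.3; their moment is 0.7·219 + 3.8·106 + 6.2·77 + 6.6·151 = 2030.1.
Set Σw·y/Σw = 130: (2030.1 + 153w) = 130·(17.3 + w).
Rearranging, w·(153 − 130) = 130·17.3 − 2030.1 = 218.9, so w ≈ 218.9/23 = 9.52.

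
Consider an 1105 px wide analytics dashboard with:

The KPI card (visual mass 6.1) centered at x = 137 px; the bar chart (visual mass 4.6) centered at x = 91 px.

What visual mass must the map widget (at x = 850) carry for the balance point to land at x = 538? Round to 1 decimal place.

w ≈ 14.4

Fixed elements: Σw = 6.1 + 4.6 = 10.7, Σw·x = 6.1·137 + 4.6·91 = 1254.3.
Set Σw·x/Σw = 538: (1254.3 + 850w) = 538·(10.7 + w).
Rearranging, w·(850 − 538) = 538·10.7 − 1254.3 = 4502.3, so w ≈ 4502.3/312 = 14.43.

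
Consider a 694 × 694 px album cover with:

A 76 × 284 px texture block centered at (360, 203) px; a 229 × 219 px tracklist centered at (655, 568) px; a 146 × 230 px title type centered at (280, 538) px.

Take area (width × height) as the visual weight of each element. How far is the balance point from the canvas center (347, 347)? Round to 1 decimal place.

≈ 187.2 px

Taking area as weight: texture block 76·284 = 21584, tracklist 229·219 = 50151, title type 146·230 = 33580. Sum 105315.
x: (21584·360 + 50151·655 + 33580·280) / 105315 = 50021545 / 105315 ≈ 474.97
y: (21584·203 + 50151·568 + 33580·538) / 105315 = 50933360 / 105315 ≈ 483.63
From (347, 347): dx = 127.97, dy = 136.63, so the distance is √(dx²+dy²) ≈ 187.20.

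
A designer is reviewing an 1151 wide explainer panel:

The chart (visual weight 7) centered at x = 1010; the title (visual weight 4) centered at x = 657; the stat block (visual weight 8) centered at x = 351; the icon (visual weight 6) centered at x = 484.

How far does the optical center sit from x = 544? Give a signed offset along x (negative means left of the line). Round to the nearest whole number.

≈ 72

Weights sum to 7 + 4 + 8 + 6 = 25.
Σw·x = 7·1010 + 4·657 + 8·351 + 6·484 = 15410, so x̄ = 15410/25 ≈ 616.40.
Offset from x = 544: 616.40 − 544 ≈ 72.40.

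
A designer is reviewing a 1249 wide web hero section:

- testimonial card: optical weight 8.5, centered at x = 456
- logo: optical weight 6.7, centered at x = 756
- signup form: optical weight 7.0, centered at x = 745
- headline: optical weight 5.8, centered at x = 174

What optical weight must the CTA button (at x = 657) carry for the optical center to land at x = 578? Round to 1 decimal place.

w ≈ 12.9

Known weights sum to 8.5 + 6.7 + 7.0 + 5.8 = 28.0; their moment is 8.5·456 + 6.7·756 + 7.0·745 + 5.8·174 = 15165.4.
Set Σw·x/Σw = 578: (15165.4 + 657w) = 578·(28.0 + w).
Solving: w = (578·28.0 − 15165.4) / (657 − 578) = 1018.6 / 79 ≈ 12.89.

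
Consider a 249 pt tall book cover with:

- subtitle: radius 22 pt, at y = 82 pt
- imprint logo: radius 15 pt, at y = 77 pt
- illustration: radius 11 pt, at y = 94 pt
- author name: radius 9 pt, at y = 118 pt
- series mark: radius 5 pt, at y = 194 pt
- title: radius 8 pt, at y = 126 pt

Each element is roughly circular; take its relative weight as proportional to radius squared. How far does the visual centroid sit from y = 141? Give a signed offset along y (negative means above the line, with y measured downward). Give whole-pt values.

r² weights: subtitle 22² = 484, imprint logo 15² = 225, illustration 11² = 121, author name 9² = 81, series mark 5² = 25, title 8² = 64. Total = 1000.
y: moment 90859 / weight 1000 ≈ 90.86
Difference: 90.86 − 141 ≈ -50.14.

≈ -50 pt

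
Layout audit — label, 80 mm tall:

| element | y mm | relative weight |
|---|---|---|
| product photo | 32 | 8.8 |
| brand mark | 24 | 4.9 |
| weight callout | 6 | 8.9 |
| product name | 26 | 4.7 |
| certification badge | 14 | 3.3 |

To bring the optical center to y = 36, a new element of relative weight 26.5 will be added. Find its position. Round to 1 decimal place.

y ≈ 54.1

New total weight: (8.8 + 4.9 + 8.9 + 4.7 + 3.3) + 26.5 = 57.1.
y: target moment 57.1×36 = 2055.6; current 8.8·32 + 4.9·24 + 8.9·6 + 4.7·26 + 3.3·14 = 621.0; the new element supplies 1434.6, so y = 1434.6/26.5 ≈ 54.14.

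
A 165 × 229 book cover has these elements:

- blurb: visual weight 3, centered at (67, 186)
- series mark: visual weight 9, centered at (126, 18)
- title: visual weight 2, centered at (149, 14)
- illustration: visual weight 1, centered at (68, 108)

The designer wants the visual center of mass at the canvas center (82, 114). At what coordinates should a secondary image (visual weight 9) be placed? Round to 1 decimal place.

(29.7, 208.9)

With the secondary image, Σw becomes 3 + 9 + 2 + 1 + 9 = 24.
x: need Σw·x = 24·82 = 1968. Existing = 3·67 + 9·126 + 2·149 + 1·68 = 1701. Remainder 267 / 9 ≈ 29.67.
y: need Σw·y = 24·114 = 2736. Existing = 3·186 + 9·18 + 2·14 + 1·108 = 856. Remainder 1880 / 9 ≈ 208.89.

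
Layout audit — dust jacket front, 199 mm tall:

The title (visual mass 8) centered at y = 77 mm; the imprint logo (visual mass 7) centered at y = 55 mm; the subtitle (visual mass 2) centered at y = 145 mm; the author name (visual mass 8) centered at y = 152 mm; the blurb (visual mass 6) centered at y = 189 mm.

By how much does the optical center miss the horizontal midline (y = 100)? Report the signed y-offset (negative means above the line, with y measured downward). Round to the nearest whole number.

≈ 17 mm

Σw = 8 + 7 + 2 + 8 + 6 = 31.
y-moment: 8·77 + 7·55 + 2·145 + 8·152 + 6·189 = 3641; centroid 3641/31 ≈ 117.45.
Against y = 100, that's 117.45 − 100 = 17.45.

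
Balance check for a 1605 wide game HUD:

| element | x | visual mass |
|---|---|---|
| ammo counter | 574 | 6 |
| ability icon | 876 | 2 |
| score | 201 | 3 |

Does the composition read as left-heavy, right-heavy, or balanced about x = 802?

left-heavy

Σw = 6 + 2 + 3 = 11.
x-moment: 6·574 + 2·876 + 3·201 = 5799; centroid 5799/11 ≈ 527.18.
Since 527.2 is left of 802, the composition reads left-heavy.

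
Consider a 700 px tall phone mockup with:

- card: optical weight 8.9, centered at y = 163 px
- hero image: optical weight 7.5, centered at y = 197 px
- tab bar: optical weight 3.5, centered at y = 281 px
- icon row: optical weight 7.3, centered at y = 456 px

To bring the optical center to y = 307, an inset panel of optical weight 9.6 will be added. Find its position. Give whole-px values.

y ≈ 423

New total weight: (8.9 + 7.5 + 3.5 + 7.3) + 9.6 = 36.8.
y: need Σw·y = 36.8·307 = 11297.6. Existing = 8.9·163 + 7.5·197 + 3.5·281 + 7.3·456 = 7240.5. Remainder 4057.1 / 9.6 ≈ 422.61.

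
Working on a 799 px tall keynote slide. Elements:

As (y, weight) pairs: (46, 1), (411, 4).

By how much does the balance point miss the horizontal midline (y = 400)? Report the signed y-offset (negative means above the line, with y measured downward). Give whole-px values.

≈ -62 px

Weights sum to 1 + 4 = 5.
y-moment: 1·46 + 4·411 = 1690; centroid 1690/5 ≈ 338.00.
Against y = 400, that's 338.00 − 400 = -62.00.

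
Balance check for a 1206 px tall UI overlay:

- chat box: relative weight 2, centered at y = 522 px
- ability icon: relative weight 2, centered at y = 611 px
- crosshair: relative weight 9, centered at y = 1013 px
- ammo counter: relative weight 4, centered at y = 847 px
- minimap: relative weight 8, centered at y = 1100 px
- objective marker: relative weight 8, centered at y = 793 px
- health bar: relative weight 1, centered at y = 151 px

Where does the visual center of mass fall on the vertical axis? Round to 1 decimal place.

Total weight = 2 + 2 + 9 + 4 + 8 + 8 + 1 = 34.
y: (2·522 + 2·611 + 9·1013 + 4·847 + 8·1100 + 8·793 + 1·151) / 34 = 30066 / 34 ≈ 884.29

y ≈ 884.3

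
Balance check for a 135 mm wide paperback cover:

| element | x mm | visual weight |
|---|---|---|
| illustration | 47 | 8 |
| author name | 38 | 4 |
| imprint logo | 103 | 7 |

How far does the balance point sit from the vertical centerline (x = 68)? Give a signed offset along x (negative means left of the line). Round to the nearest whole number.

Weights sum to 8 + 4 + 7 = 19.
Σw·x = 8·47 + 4·38 + 7·103 = 1249, so x̄ = 1249/19 ≈ 65.74.
Against x = 68, that's 65.74 − 68 = -2.26.

≈ -2 mm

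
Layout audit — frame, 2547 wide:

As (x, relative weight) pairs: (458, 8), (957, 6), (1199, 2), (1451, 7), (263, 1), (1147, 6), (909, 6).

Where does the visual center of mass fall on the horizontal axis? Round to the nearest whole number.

x ≈ 960

Weights sum to 8 + 6 + 2 + 7 + 1 + 6 + 6 = 36.
Σw·x = 8·458 + 6·957 + 2·1199 + 7·1451 + 1·263 + 6·1147 + 6·909 = 34560, so x̄ = 34560/36 ≈ 960.00.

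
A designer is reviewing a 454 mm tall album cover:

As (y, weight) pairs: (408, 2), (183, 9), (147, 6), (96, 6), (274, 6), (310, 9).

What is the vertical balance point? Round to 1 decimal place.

Total weight = 2 + 9 + 6 + 6 + 6 + 9 = 38.
y: moment 8355 / weight 38 ≈ 219.87

y ≈ 219.9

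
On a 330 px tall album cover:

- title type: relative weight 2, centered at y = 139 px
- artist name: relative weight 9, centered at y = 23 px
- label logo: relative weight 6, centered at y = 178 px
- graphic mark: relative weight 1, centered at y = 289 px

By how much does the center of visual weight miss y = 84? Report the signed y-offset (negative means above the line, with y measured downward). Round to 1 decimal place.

Weights sum to 2 + 9 + 6 + 1 = 18.
y: (2·139 + 9·23 + 6·178 + 1·289) / 18 = 1842 / 18 ≈ 102.33
Offset from y = 84: 102.33 − 84 ≈ 18.33.

≈ 18.3 px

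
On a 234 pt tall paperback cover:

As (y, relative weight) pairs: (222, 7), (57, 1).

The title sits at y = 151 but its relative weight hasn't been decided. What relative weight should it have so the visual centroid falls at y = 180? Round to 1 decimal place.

w ≈ 5.9

Existing Σw = 8 (7 + 1); existing moment 7·222 + 1·57 = 1611.
For the centroid to hit 180: (1611 + w·151) / (8 + w) = 180.
Rearranging, w·(151 − 180) = 180·8 − 1611 = -171, so w ≈ -171/-29 = 5.90.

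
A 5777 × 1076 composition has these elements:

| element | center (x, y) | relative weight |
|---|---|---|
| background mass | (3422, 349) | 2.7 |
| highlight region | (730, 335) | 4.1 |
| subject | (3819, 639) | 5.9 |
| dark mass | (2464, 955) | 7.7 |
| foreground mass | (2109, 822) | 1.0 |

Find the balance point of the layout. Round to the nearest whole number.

(2610, 666)

Weights sum to 2.7 + 4.1 + 5.9 + 7.7 + 1.0 = 21.4.
x: (2.7·3422 + 4.1·730 + 5.9·3819 + 7.7·2464 + 1.0·2109) / 21.4 = 55846.3 / 21.4 ≈ 2609.64
y: (2.7·349 + 4.1·335 + 5.9·639 + 7.7·955 + 1.0·822) / 21.4 = 14261.4 / 21.4 ≈ 666.42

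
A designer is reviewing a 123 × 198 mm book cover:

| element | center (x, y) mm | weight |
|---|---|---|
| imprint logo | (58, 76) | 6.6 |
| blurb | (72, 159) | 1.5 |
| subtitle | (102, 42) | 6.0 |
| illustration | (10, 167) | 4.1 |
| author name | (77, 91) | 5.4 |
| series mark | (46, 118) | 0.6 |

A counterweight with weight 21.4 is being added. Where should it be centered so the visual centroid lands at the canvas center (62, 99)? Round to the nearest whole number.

New total weight: (6.6 + 1.5 + 6.0 + 4.1 + 5.4 + 0.6) + 21.4 = 45.6.
x: need Σw·x = 45.6·62 = 2827.2. Existing = 6.6·58 + 1.5·72 + 6.0·102 + 4.1·10 + 5.4·77 + 0.6·46 = 1587.2. Remainder 1240.0 / 21.4 ≈ 57.94.
y: need Σw·y = 45.6·99 = 4514.4. Existing = 6.6·76 + 1.5·159 + 6.0·42 + 4.1·167 + 5.4·91 + 0.6·118 = 2239.0. Remainder 2275.4 / 21.4 ≈ 106.33.

(58, 106)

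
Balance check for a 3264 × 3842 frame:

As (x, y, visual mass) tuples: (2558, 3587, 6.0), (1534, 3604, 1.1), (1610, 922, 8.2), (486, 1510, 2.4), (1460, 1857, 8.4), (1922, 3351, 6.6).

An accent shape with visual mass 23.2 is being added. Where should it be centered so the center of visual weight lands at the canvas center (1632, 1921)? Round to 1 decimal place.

New total weight: (6.0 + 1.1 + 8.2 + 2.4 + 8.4 + 6.6) + 23.2 = 55.9.
x: need Σw·x = 55.9·1632 = 91228.8. Existing = 6.0·2558 + 1.1·1534 + 8.2·1610 + 2.4·486 + 8.4·1460 + 6.6·1922 = 56353.0. Remainder 34875.8 / 23.2 ≈ 1503.27.
y: need Σw·y = 55.9·1921 = 107383.9. Existing = 6.0·3587 + 1.1·3604 + 8.2·922 + 2.4·1510 + 8.4·1857 + 6.6·3351 = 74386.2. Remainder 32997.7 / 23.2 ≈ 1422.31.

(1503.3, 1422.3)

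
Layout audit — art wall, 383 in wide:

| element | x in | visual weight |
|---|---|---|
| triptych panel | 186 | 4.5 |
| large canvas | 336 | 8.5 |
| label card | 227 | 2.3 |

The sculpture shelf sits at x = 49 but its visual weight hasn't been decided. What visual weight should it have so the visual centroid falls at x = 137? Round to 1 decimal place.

Known weights sum to 4.5 + 8.5 + 2.3 = 15.3; their moment is 4.5·186 + 8.5·336 + 2.3·227 = 4215.1.
Set Σw·x/Σw = 137: (4215.1 + 49w) = 137·(15.3 + w).
So w = (137·15.3 − 4215.1)/(49 − 137) = -2119.0/-88 ≈ 24.08.

w ≈ 24.1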